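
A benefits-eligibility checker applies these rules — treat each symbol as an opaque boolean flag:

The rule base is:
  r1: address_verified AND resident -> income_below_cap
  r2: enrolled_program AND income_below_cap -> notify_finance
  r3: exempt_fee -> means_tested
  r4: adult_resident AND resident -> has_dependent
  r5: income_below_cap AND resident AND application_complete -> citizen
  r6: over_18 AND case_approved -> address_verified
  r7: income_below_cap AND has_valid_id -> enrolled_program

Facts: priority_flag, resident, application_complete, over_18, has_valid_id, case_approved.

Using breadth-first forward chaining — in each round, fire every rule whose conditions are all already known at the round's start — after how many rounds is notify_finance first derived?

Round 1: r6 [over_18 AND case_approved -> address_verified]. New: address_verified.
Round 2: r1 [address_verified AND resident -> income_below_cap]. New: income_below_cap.
Round 3: r5 [income_below_cap AND resident AND application_complete -> citizen]; r7 [income_below_cap AND has_valid_id -> enrolled_program]. New: citizen, enrolled_program.
Round 4: r2 [enrolled_program AND income_below_cap -> notify_finance]. New: notify_finance.
notify_finance first appears in round 4.

4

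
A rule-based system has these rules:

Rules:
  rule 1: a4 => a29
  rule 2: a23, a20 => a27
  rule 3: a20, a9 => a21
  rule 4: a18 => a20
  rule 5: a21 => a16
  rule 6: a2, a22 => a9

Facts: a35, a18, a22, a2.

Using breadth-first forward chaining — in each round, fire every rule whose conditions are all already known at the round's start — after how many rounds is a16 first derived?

Round 1 fires rule 4, rule 6, giving a20, a9.
Round 2 fires rule 3, giving a21.
Round 3 fires rule 5, giving a16.
a16 first appears in round 3.

3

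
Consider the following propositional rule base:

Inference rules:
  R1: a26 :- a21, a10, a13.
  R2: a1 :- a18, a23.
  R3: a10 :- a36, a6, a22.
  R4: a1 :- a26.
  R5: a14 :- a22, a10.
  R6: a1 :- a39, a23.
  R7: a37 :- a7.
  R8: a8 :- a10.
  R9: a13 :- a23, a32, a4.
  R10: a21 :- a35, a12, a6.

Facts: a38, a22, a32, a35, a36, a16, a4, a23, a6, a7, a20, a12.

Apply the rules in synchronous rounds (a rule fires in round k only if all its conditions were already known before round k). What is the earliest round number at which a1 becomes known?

Round 1 — R3, R7, R9, R10, derive a10, a37, a13, a21.
Round 2 — R1, R5, R8, derive a26, a14, a8.
Round 3 — R4, derive a1.
a1 first appears in round 3.

3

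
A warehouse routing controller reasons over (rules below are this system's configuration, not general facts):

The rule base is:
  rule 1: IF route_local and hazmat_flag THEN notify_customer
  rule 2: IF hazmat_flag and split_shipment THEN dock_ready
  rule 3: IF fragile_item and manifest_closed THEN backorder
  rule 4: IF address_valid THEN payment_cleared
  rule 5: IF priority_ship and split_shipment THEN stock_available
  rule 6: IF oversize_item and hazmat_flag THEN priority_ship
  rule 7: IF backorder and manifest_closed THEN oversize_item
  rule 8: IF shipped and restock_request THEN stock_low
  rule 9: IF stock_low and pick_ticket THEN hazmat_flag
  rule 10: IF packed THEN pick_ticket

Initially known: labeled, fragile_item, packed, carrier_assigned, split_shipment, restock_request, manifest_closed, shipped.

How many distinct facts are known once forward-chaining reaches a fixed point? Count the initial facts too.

Round 1: rule 3 [IF fragile_item and manifest_closed THEN backorder]; rule 8 [IF shipped and restock_request THEN stock_low]; rule 10 [IF packed THEN pick_ticket]. New: backorder, stock_low, pick_ticket.
Round 2: rule 7 [IF backorder and manifest_closed THEN oversize_item]; rule 9 [IF stock_low and pick_ticket THEN hazmat_flag]. New: oversize_item, hazmat_flag.
Round 3: rule 2 [IF hazmat_flag and split_shipment THEN dock_ready]; rule 6 [IF oversize_item and hazmat_flag THEN priority_ship]. New: dock_ready, priority_ship.
Round 4: rule 5 [IF priority_ship and split_shipment THEN stock_available]. New: stock_available.
Closure: {backorder, carrier_assigned, dock_ready, fragile_item, hazmat_flag, labeled, manifest_closed, oversize_item, packed, pick_ticket, priority_ship, restock_request, shipped, split_shipment, stock_available, stock_low} — 16 facts.

16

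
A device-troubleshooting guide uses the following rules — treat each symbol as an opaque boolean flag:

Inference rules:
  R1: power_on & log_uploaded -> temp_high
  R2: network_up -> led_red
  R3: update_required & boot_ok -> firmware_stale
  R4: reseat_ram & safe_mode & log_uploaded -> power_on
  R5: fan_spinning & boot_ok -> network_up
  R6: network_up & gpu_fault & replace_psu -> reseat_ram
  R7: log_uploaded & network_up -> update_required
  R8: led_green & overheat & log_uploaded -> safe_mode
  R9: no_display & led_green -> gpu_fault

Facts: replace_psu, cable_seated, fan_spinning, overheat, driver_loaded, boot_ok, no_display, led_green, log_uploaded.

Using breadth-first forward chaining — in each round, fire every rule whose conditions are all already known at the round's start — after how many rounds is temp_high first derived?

4

Round 1: R5 [fan_spinning & boot_ok -> network_up]; R8 [led_green & overheat & log_uploaded -> safe_mode]; R9 [no_display & led_green -> gpu_fault]. Adds network_up, safe_mode, gpu_fault.
Round 2: R2 [network_up -> led_red]; R6 [network_up & gpu_fault & replace_psu -> reseat_ram]; R7 [log_uploaded & network_up -> update_required]. Adds led_red, reseat_ram, update_required.
Round 3: R3 [update_required & boot_ok -> firmware_stale]; R4 [reseat_ram & safe_mode & log_uploaded -> power_on]. Adds firmware_stale, power_on.
Round 4: R1 [power_on & log_uploaded -> temp_high]. Adds temp_high.
temp_high first appears in round 4.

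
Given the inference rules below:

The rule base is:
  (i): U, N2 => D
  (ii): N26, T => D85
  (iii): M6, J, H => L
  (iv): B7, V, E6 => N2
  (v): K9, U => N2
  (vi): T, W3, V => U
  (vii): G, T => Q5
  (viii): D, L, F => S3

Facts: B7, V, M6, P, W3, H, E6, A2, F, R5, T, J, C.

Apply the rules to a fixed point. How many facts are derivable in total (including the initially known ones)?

Round 1: (iii) [M6, J, H => L]; (iv) [B7, V, E6 => N2]; (vi) [T, W3, V => U]. New: L, N2, U.
Round 2: (i) [U, N2 => D]. New: D.
Round 3: (viii) [D, L, F => S3]. New: S3.
Closure: {A2, B7, C, D, E6, F, H, J, L, M6, N2, P, R5, S3, T, U, V, W3} — 18 facts.

18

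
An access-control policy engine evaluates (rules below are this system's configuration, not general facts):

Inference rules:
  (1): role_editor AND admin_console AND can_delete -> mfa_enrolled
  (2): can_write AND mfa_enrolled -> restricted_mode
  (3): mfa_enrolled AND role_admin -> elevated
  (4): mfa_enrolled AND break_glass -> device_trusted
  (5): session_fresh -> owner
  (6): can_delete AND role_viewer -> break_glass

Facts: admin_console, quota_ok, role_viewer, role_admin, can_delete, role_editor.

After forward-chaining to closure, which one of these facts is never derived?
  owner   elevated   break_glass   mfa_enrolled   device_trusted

owner

Round 1: (1) [role_editor AND admin_console AND can_delete -> mfa_enrolled]; (6) [can_delete AND role_viewer -> break_glass]. New: mfa_enrolled, break_glass.
Round 2: (3) [mfa_enrolled AND role_admin -> elevated]; (4) [mfa_enrolled AND break_glass -> device_trusted]. New: elevated, device_trusted.
Derived: mfa_enrolled (round 1), elevated (round 2), break_glass (round 1), device_trusted (round 2). owner never appears in any round.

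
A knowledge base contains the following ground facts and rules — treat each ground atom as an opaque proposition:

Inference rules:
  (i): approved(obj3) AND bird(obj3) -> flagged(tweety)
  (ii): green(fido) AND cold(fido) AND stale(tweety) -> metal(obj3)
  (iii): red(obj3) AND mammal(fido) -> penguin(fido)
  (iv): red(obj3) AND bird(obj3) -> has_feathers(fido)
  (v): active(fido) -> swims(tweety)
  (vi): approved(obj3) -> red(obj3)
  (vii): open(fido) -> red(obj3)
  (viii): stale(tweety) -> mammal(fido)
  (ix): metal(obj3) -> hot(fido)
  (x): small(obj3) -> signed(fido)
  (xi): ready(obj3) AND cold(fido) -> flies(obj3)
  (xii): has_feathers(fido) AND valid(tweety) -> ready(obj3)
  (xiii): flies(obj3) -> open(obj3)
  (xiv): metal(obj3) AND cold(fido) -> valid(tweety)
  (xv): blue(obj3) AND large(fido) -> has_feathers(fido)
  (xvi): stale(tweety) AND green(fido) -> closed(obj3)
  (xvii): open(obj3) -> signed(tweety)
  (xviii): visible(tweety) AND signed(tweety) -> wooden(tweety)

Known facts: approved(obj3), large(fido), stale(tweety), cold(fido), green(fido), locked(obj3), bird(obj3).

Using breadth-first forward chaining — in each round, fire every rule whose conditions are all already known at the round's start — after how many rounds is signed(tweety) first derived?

6

Round 1 fires (i), (ii), (vi), (viii), (xvi), giving flagged(tweety), metal(obj3), red(obj3), mammal(fido), closed(obj3).
Round 2 fires (iii), (iv), (ix), (xiv), giving penguin(fido), has_feathers(fido), hot(fido), valid(tweety).
Round 3 fires (xii), giving ready(obj3).
Round 4 fires (xi), giving flies(obj3).
Round 5 fires (xiii), giving open(obj3).
Round 6 fires (xvii), giving signed(tweety).
signed(tweety) first appears in round 6.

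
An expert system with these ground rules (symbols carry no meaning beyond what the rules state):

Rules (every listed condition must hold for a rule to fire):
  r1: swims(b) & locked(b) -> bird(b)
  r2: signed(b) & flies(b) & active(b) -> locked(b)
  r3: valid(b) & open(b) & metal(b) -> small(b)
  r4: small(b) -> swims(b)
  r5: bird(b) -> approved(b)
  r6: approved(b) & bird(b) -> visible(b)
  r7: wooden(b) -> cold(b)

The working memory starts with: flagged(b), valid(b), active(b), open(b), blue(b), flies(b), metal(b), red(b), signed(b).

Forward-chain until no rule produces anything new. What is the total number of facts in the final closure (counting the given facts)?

Round 1 — r2, r3, derive locked(b), small(b).
Round 2 — r4, derive swims(b).
Round 3 — r1, derive bird(b).
Round 4 — r5, derive approved(b).
Round 5 — r6, derive visible(b).
Closure: {active(b), approved(b), bird(b), blue(b), flagged(b), flies(b), locked(b), metal(b), open(b), red(b), signed(b), small(b), swims(b), valid(b), visible(b)} — 15 facts.

15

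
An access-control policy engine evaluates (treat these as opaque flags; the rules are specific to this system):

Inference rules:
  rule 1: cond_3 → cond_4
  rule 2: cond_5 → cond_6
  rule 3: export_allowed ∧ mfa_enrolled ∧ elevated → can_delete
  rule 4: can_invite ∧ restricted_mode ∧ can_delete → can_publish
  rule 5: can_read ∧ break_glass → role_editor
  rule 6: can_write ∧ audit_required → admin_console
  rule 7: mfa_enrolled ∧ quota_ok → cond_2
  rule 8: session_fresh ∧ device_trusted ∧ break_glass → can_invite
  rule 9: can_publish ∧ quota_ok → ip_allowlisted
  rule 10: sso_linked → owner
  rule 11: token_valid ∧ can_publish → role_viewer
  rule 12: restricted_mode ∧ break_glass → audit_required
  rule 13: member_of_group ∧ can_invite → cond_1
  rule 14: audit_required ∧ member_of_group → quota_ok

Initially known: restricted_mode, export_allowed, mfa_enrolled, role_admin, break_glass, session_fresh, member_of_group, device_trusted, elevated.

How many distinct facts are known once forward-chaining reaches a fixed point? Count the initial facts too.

Round 1 — rule 3, rule 8, rule 12, derive can_delete, can_invite, audit_required.
Round 2 — rule 4, rule 13, rule 14, derive can_publish, cond_1, quota_ok.
Round 3 — rule 7, rule 9, derive cond_2, ip_allowlisted.
Closure: {audit_required, break_glass, can_delete, can_invite, can_publish, cond_1, cond_2, device_trusted, elevated, export_allowed, ip_allowlisted, member_of_group, mfa_enrolled, quota_ok, restricted_mode, role_admin, session_fresh} — 17 facts.

17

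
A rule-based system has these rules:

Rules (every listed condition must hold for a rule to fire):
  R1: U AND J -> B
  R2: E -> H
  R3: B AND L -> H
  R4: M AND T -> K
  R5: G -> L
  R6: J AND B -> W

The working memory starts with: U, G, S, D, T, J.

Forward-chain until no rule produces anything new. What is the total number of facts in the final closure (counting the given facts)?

10

Round 1 fires R1, R5, giving B, L.
Round 2 fires R3, R6, giving H, W.
Closure: {B, D, G, H, J, L, S, T, U, W} — 10 facts.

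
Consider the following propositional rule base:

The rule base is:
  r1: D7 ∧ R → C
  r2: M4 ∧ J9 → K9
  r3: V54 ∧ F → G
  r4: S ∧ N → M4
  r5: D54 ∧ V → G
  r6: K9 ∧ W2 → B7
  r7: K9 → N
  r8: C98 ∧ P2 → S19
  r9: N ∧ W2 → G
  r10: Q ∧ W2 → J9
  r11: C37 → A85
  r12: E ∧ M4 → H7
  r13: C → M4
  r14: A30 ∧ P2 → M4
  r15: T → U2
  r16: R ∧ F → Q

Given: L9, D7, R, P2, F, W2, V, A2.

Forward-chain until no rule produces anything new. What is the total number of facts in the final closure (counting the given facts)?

16

Round 1: r1 [D7 ∧ R → C]; r16 [R ∧ F → Q]. Adds C, Q.
Round 2: r10 [Q ∧ W2 → J9]; r13 [C → M4]. Adds J9, M4.
Round 3: r2 [M4 ∧ J9 → K9]. Adds K9.
Round 4: r6 [K9 ∧ W2 → B7]; r7 [K9 → N]. Adds B7, N.
Round 5: r9 [N ∧ W2 → G]. Adds G.
Closure: {A2, B7, C, D7, F, G, J9, K9, L9, M4, N, P2, Q, R, V, W2} — 16 facts.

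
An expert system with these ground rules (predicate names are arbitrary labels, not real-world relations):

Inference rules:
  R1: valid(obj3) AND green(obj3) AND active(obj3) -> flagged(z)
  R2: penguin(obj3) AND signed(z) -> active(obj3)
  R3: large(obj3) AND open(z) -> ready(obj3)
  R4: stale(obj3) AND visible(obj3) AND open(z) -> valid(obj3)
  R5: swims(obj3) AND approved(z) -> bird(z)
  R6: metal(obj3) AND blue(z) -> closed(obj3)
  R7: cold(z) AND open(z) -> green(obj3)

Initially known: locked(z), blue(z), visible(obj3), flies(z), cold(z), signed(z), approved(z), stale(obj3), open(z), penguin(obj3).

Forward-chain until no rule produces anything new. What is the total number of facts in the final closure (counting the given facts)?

Round 1: R2 [penguin(obj3) AND signed(z) -> active(obj3)]; R4 [stale(obj3) AND visible(obj3) AND open(z) -> valid(obj3)]; R7 [cold(z) AND open(z) -> green(obj3)]. Adds active(obj3), valid(obj3), green(obj3).
Round 2: R1 [valid(obj3) AND green(obj3) AND active(obj3) -> flagged(z)]. Adds flagged(z).
Closure: {active(obj3), approved(z), blue(z), cold(z), flagged(z), flies(z), green(obj3), locked(z), open(z), penguin(obj3), signed(z), stale(obj3), valid(obj3), visible(obj3)} — 14 facts.

14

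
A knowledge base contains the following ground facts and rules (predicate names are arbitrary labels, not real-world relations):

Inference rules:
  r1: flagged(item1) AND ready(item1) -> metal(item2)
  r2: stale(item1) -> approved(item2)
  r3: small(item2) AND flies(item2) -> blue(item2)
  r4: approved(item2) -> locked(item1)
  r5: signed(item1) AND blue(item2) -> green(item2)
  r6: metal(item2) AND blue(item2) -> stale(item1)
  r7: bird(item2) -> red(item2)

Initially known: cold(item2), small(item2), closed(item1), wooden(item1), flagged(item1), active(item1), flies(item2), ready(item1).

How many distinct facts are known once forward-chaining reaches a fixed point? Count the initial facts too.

13

Round 1: r1 [flagged(item1) AND ready(item1) -> metal(item2)]; r3 [small(item2) AND flies(item2) -> blue(item2)]. New: metal(item2), blue(item2).
Round 2: r6 [metal(item2) AND blue(item2) -> stale(item1)]. New: stale(item1).
Round 3: r2 [stale(item1) -> approved(item2)]. New: approved(item2).
Round 4: r4 [approved(item2) -> locked(item1)]. New: locked(item1).
Closure: {active(item1), approved(item2), blue(item2), closed(item1), cold(item2), flagged(item1), flies(item2), locked(item1), metal(item2), ready(item1), small(item2), stale(item1), wooden(item1)} — 13 facts.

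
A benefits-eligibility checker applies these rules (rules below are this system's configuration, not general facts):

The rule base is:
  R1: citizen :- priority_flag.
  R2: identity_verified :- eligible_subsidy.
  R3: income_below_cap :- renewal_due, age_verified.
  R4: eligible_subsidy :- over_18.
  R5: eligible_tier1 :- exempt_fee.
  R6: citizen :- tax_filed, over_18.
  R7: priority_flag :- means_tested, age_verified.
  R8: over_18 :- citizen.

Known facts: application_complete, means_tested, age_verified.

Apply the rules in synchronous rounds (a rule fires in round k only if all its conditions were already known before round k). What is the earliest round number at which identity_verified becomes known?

5

Round 1: R7 [priority_flag :- means_tested, age_verified.]. Adds priority_flag.
Round 2: R1 [citizen :- priority_flag.]. Adds citizen.
Round 3: R8 [over_18 :- citizen.]. Adds over_18.
Round 4: R4 [eligible_subsidy :- over_18.]. Adds eligible_subsidy.
Round 5: R2 [identity_verified :- eligible_subsidy.]. Adds identity_verified.
identity_verified first appears in round 5.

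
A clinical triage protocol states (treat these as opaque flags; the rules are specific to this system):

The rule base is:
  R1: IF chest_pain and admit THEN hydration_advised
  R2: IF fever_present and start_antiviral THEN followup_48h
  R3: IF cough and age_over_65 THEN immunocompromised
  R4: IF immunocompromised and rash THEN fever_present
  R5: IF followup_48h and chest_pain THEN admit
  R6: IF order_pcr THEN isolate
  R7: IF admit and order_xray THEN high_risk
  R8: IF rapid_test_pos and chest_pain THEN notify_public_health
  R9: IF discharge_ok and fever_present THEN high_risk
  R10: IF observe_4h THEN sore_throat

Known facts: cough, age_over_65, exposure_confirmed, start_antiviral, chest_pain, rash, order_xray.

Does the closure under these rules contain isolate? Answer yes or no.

[1] R3 [IF cough and age_over_65 THEN immunocompromised]. ⇒ new: immunocompromised.
[2] R4 [IF immunocompromised and rash THEN fever_present]. ⇒ new: fever_present.
[3] R2 [IF fever_present and start_antiviral THEN followup_48h]. ⇒ new: followup_48h.
[4] R5 [IF followup_48h and chest_pain THEN admit]. ⇒ new: admit.
[5] R1 [IF chest_pain and admit THEN hydration_advised]; R7 [IF admit and order_xray THEN high_risk]. ⇒ new: hydration_advised, high_risk.
Fixed point reached. isolate is concluded only by R6; R6 needs order_pcr (never derived).

no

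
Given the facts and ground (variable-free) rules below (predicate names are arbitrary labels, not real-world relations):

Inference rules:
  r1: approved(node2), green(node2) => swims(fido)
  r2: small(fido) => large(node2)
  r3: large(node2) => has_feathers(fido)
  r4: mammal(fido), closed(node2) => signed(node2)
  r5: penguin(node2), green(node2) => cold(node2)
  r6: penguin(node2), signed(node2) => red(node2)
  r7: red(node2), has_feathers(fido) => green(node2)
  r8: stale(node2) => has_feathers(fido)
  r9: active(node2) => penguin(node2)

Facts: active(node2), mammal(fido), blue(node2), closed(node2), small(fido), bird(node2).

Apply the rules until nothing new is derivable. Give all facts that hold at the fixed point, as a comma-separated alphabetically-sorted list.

active(node2), bird(node2), blue(node2), closed(node2), cold(node2), green(node2), has_feathers(fido), large(node2), mammal(fido), penguin(node2), red(node2), signed(node2), small(fido)

Round 1 fires r2, r4, r9, giving large(node2), signed(node2), penguin(node2).
Round 2 fires r3, r6, giving has_feathers(fido), red(node2).
Round 3 fires r7, giving green(node2).
Round 4 fires r5, giving cold(node2).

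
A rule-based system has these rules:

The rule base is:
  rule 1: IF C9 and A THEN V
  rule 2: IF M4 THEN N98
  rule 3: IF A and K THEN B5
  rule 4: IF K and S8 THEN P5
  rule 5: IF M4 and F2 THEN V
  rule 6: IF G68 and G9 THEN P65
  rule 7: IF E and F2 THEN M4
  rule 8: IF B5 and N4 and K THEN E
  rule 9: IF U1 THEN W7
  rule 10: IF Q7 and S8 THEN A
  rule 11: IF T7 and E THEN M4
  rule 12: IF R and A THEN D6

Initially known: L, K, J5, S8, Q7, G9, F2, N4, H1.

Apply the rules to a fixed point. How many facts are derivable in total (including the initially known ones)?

Round 1 — rule 4, rule 10, derive P5, A.
Round 2 — rule 3, derive B5.
Round 3 — rule 8, derive E.
Round 4 — rule 7, derive M4.
Round 5 — rule 2, rule 5, derive N98, V.
Closure: {A, B5, E, F2, G9, H1, J5, K, L, M4, N4, N98, P5, Q7, S8, V} — 16 facts.

16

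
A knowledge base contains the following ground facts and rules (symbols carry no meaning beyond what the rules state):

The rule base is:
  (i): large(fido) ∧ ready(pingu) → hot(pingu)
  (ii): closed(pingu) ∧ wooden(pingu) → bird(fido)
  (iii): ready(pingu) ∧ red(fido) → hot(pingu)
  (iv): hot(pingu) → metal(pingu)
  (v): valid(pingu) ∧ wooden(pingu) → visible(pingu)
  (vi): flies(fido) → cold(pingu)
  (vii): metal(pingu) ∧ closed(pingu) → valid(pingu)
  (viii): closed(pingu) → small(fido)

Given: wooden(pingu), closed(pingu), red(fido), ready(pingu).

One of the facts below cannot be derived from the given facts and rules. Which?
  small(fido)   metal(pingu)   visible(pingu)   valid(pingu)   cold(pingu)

cold(pingu)

[1] (ii) [closed(pingu) ∧ wooden(pingu) → bird(fido)]; (iii) [ready(pingu) ∧ red(fido) → hot(pingu)]; (viii) [closed(pingu) → small(fido)]. ⇒ new: bird(fido), hot(pingu), small(fido).
[2] (iv) [hot(pingu) → metal(pingu)]. ⇒ new: metal(pingu).
[3] (vii) [metal(pingu) ∧ closed(pingu) → valid(pingu)]. ⇒ new: valid(pingu).
[4] (v) [valid(pingu) ∧ wooden(pingu) → visible(pingu)]. ⇒ new: visible(pingu).
Derived: metal(pingu) (round 2), visible(pingu) (round 4), small(fido) (round 1), valid(pingu) (round 3). cold(pingu) never appears in any round.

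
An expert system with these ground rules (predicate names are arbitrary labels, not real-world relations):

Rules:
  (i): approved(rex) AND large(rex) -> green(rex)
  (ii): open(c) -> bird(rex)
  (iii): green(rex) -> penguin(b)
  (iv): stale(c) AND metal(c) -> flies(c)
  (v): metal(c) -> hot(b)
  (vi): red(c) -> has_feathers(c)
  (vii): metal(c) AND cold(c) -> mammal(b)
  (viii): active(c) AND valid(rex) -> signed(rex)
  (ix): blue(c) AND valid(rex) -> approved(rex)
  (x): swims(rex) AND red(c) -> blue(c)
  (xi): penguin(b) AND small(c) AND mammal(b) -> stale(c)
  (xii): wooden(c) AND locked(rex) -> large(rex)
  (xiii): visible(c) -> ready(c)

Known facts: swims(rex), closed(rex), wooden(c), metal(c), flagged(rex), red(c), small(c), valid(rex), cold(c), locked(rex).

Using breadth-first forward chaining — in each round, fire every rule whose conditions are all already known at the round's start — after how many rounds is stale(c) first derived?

5

Round 1: (v) [metal(c) -> hot(b)]; (vi) [red(c) -> has_feathers(c)]; (vii) [metal(c) AND cold(c) -> mammal(b)]; (x) [swims(rex) AND red(c) -> blue(c)]; (xii) [wooden(c) AND locked(rex) -> large(rex)]. Adds hot(b), has_feathers(c), mammal(b), blue(c), large(rex).
Round 2: (ix) [blue(c) AND valid(rex) -> approved(rex)]. Adds approved(rex).
Round 3: (i) [approved(rex) AND large(rex) -> green(rex)]. Adds green(rex).
Round 4: (iii) [green(rex) -> penguin(b)]. Adds penguin(b).
Round 5: (xi) [penguin(b) AND small(c) AND mammal(b) -> stale(c)]. Adds stale(c).
stale(c) first appears in round 5.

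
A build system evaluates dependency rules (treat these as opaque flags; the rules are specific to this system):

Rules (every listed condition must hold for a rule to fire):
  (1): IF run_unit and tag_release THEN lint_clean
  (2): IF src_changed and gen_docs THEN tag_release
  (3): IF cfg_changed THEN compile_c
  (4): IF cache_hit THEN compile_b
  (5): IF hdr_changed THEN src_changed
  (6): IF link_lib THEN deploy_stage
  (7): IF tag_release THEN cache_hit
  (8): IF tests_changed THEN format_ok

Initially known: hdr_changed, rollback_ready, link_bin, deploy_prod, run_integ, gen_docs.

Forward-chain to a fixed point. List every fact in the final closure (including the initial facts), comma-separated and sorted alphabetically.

[1] (5) [IF hdr_changed THEN src_changed]. ⇒ new: src_changed.
[2] (2) [IF src_changed and gen_docs THEN tag_release]. ⇒ new: tag_release.
[3] (7) [IF tag_release THEN cache_hit]. ⇒ new: cache_hit.
[4] (4) [IF cache_hit THEN compile_b]. ⇒ new: compile_b.

cache_hit, compile_b, deploy_prod, gen_docs, hdr_changed, link_bin, rollback_ready, run_integ, src_changed, tag_release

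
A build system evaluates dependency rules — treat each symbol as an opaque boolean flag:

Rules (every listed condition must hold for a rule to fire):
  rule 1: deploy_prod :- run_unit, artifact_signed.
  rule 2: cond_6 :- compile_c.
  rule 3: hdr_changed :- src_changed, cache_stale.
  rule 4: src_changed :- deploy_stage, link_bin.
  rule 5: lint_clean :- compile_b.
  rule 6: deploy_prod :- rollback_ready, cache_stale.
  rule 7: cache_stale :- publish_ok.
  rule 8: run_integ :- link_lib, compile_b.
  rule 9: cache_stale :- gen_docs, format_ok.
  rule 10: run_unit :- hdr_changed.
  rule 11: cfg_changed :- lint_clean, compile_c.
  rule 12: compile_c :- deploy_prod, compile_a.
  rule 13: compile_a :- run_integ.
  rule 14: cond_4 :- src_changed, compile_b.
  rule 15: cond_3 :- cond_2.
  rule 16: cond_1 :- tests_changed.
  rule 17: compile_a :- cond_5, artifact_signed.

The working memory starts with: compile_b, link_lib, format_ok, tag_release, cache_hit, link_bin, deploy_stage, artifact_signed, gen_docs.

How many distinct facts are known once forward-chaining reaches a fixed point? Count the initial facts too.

Round 1: rule 4 [src_changed :- deploy_stage, link_bin.]; rule 5 [lint_clean :- compile_b.]; rule 8 [run_integ :- link_lib, compile_b.]; rule 9 [cache_stale :- gen_docs, format_ok.]. Adds src_changed, lint_clean, run_integ, cache_stale.
Round 2: rule 3 [hdr_changed :- src_changed, cache_stale.]; rule 13 [compile_a :- run_integ.]; rule 14 [cond_4 :- src_changed, compile_b.]. Adds hdr_changed, compile_a, cond_4.
Round 3: rule 10 [run_unit :- hdr_changed.]. Adds run_unit.
Round 4: rule 1 [deploy_prod :- run_unit, artifact_signed.]. Adds deploy_prod.
Round 5: rule 12 [compile_c :- deploy_prod, compile_a.]. Adds compile_c.
Round 6: rule 2 [cond_6 :- compile_c.]; rule 11 [cfg_changed :- lint_clean, compile_c.]. Adds cond_6, cfg_changed.
Closure: {artifact_signed, cache_hit, cache_stale, cfg_changed, compile_a, compile_b, compile_c, cond_4, cond_6, deploy_prod, deploy_stage, format_ok, gen_docs, hdr_changed, link_bin, link_lib, lint_clean, run_integ, run_unit, src_changed, tag_release} — 21 facts.

21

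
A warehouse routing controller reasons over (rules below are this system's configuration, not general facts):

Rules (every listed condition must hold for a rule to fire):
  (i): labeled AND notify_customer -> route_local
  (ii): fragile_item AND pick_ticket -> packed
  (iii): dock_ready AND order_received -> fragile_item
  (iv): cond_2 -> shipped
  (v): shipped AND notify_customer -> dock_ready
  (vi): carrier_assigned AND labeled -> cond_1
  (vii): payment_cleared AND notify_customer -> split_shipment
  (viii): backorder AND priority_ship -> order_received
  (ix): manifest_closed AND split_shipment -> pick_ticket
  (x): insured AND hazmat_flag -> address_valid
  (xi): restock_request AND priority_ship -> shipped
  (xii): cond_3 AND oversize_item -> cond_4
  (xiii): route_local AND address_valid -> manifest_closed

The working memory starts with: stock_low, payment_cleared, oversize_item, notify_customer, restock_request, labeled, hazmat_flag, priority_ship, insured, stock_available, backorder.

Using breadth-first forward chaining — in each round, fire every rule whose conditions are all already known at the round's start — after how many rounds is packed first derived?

4

Round 1: (i) [labeled AND notify_customer -> route_local]; (vii) [payment_cleared AND notify_customer -> split_shipment]; (viii) [backorder AND priority_ship -> order_received]; (x) [insured AND hazmat_flag -> address_valid]; (xi) [restock_request AND priority_ship -> shipped]. New: route_local, split_shipment, order_received, address_valid, shipped.
Round 2: (v) [shipped AND notify_customer -> dock_ready]; (xiii) [route_local AND address_valid -> manifest_closed]. New: dock_ready, manifest_closed.
Round 3: (iii) [dock_ready AND order_received -> fragile_item]; (ix) [manifest_closed AND split_shipment -> pick_ticket]. New: fragile_item, pick_ticket.
Round 4: (ii) [fragile_item AND pick_ticket -> packed]. New: packed.
packed first appears in round 4.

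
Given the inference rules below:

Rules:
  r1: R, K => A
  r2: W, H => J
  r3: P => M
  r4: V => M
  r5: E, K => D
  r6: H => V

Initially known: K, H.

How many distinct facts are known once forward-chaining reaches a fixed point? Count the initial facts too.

4

Round 1 fires r6, giving V.
Round 2 fires r4, giving M.
Closure: {H, K, M, V} — 4 facts.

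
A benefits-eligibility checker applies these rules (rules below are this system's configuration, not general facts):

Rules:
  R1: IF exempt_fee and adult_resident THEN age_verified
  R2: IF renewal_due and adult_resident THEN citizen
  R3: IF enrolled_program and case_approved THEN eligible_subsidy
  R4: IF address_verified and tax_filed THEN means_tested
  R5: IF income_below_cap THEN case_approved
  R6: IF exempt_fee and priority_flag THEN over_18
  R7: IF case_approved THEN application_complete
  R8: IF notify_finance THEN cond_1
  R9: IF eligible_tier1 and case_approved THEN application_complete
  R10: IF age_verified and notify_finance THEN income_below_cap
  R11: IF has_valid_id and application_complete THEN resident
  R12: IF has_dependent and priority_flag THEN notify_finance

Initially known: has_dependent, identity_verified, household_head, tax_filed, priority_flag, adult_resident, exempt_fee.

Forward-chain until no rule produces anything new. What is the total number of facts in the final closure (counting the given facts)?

14

Round 1: R1 [IF exempt_fee and adult_resident THEN age_verified]; R6 [IF exempt_fee and priority_flag THEN over_18]; R12 [IF has_dependent and priority_flag THEN notify_finance]. Adds age_verified, over_18, notify_finance.
Round 2: R8 [IF notify_finance THEN cond_1]; R10 [IF age_verified and notify_finance THEN income_below_cap]. Adds cond_1, income_below_cap.
Round 3: R5 [IF income_below_cap THEN case_approved]. Adds case_approved.
Round 4: R7 [IF case_approved THEN application_complete]. Adds application_complete.
Closure: {adult_resident, age_verified, application_complete, case_approved, cond_1, exempt_fee, has_dependent, household_head, identity_verified, income_below_cap, notify_finance, over_18, priority_flag, tax_filed} — 14 facts.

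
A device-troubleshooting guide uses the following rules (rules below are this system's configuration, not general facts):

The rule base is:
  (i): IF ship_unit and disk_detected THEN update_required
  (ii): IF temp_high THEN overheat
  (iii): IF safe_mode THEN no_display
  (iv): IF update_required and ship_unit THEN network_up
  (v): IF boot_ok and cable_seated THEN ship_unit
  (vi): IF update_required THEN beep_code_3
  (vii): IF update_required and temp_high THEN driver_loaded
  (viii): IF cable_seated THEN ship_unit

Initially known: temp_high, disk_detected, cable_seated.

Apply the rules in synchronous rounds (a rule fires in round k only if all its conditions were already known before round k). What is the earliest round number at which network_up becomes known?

3

[1] (ii) [IF temp_high THEN overheat]; (viii) [IF cable_seated THEN ship_unit]. ⇒ new: overheat, ship_unit.
[2] (i) [IF ship_unit and disk_detected THEN update_required]. ⇒ new: update_required.
[3] (iv) [IF update_required and ship_unit THEN network_up]; (vi) [IF update_required THEN beep_code_3]; (vii) [IF update_required and temp_high THEN driver_loaded]. ⇒ new: network_up, beep_code_3, driver_loaded.
network_up first appears in round 3.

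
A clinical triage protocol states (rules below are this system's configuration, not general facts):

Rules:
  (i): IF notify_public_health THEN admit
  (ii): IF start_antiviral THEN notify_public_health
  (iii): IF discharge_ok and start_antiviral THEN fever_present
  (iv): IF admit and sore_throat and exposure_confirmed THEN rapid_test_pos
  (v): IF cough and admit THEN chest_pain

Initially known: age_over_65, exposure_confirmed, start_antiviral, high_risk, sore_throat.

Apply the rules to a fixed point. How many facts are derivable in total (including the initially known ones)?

Round 1 fires (ii), giving notify_public_health.
Round 2 fires (i), giving admit.
Round 3 fires (iv), giving rapid_test_pos.
Closure: {admit, age_over_65, exposure_confirmed, high_risk, notify_public_health, rapid_test_pos, sore_throat, start_antiviral} — 8 facts.

8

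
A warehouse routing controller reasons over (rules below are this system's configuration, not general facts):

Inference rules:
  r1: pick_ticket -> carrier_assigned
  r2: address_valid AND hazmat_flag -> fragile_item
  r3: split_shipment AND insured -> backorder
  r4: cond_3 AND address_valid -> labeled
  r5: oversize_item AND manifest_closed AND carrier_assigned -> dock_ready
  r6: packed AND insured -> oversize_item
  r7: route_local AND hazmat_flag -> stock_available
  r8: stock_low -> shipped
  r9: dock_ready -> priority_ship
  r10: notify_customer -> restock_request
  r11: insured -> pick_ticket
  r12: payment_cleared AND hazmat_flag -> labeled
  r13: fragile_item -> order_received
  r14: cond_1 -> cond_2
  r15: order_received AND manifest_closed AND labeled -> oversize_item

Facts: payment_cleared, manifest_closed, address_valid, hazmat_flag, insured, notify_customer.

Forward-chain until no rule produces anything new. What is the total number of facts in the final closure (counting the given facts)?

15

Round 1 — r2, r10, r11, r12, derive fragile_item, restock_request, pick_ticket, labeled.
Round 2 — r1, r13, derive carrier_assigned, order_received.
Round 3 — r15, derive oversize_item.
Round 4 — r5, derive dock_ready.
Round 5 — r9, derive priority_ship.
Closure: {address_valid, carrier_assigned, dock_ready, fragile_item, hazmat_flag, insured, labeled, manifest_closed, notify_customer, order_received, oversize_item, payment_cleared, pick_ticket, priority_ship, restock_request} — 15 facts.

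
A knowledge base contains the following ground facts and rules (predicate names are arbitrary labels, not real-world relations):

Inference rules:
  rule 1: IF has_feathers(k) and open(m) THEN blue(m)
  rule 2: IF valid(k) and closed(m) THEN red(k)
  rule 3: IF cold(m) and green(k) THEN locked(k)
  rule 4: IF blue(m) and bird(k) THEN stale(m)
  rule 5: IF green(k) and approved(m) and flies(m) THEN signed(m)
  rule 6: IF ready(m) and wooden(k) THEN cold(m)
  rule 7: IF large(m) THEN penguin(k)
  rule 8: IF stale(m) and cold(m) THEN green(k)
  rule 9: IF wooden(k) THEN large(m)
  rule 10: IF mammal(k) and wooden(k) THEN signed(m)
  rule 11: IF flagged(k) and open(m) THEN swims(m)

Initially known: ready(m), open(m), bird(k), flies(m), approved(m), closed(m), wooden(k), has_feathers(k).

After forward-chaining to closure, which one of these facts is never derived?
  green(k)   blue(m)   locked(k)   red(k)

Round 1: rule 1 [IF has_feathers(k) and open(m) THEN blue(m)]; rule 6 [IF ready(m) and wooden(k) THEN cold(m)]; rule 9 [IF wooden(k) THEN large(m)]. Adds blue(m), cold(m), large(m).
Round 2: rule 4 [IF blue(m) and bird(k) THEN stale(m)]; rule 7 [IF large(m) THEN penguin(k)]. Adds stale(m), penguin(k).
Round 3: rule 8 [IF stale(m) and cold(m) THEN green(k)]. Adds green(k).
Round 4: rule 3 [IF cold(m) and green(k) THEN locked(k)]; rule 5 [IF green(k) and approved(m) and flies(m) THEN signed(m)]. Adds locked(k), signed(m).
Derived: blue(m) (round 1), locked(k) (round 4), green(k) (round 3). red(k) never appears in any round.

red(k)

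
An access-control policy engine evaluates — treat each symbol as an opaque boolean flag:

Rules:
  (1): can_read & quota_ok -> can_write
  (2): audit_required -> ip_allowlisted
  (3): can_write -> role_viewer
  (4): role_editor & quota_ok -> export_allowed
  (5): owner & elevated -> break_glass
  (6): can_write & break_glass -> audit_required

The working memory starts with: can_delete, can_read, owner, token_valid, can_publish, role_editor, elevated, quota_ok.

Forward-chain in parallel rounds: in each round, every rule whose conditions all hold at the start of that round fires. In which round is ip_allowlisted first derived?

3

Round 1: (1) [can_read & quota_ok -> can_write]; (4) [role_editor & quota_ok -> export_allowed]; (5) [owner & elevated -> break_glass]. New: can_write, export_allowed, break_glass.
Round 2: (3) [can_write -> role_viewer]; (6) [can_write & break_glass -> audit_required]. New: role_viewer, audit_required.
Round 3: (2) [audit_required -> ip_allowlisted]. New: ip_allowlisted.
ip_allowlisted first appears in round 3.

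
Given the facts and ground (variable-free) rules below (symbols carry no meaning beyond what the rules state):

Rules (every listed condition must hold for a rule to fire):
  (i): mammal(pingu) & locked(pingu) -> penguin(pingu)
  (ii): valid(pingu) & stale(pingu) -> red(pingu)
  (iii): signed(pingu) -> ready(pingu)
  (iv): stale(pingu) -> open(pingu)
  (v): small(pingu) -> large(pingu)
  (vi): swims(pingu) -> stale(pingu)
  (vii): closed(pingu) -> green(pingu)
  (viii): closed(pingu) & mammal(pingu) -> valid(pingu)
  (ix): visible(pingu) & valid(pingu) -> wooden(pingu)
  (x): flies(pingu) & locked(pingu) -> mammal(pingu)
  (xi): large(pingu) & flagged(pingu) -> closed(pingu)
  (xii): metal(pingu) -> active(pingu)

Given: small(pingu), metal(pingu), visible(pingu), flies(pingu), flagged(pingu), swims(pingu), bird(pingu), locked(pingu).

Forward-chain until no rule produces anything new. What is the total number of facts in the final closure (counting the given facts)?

19

Round 1 — (v), (vi), (x), (xii), derive large(pingu), stale(pingu), mammal(pingu), active(pingu).
Round 2 — (i), (iv), (xi), derive penguin(pingu), open(pingu), closed(pingu).
Round 3 — (vii), (viii), derive green(pingu), valid(pingu).
Round 4 — (ii), (ix), derive red(pingu), wooden(pingu).
Closure: {active(pingu), bird(pingu), closed(pingu), flagged(pingu), flies(pingu), green(pingu), large(pingu), locked(pingu), mammal(pingu), metal(pingu), open(pingu), penguin(pingu), red(pingu), small(pingu), stale(pingu), swims(pingu), valid(pingu), visible(pingu), wooden(pingu)} — 19 facts.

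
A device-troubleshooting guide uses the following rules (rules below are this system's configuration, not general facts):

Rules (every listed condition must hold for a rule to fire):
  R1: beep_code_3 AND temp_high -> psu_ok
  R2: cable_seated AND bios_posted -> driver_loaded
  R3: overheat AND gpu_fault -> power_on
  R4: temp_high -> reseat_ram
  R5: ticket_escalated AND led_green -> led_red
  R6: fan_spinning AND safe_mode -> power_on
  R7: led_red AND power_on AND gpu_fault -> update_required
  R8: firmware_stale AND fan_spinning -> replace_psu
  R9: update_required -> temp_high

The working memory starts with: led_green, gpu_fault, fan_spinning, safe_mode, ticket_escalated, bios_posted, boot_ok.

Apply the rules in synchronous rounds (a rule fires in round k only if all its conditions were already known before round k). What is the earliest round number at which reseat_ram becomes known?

Round 1 fires R5, R6, giving led_red, power_on.
Round 2 fires R7, giving update_required.
Round 3 fires R9, giving temp_high.
Round 4 fires R4, giving reseat_ram.
reseat_ram first appears in round 4.

4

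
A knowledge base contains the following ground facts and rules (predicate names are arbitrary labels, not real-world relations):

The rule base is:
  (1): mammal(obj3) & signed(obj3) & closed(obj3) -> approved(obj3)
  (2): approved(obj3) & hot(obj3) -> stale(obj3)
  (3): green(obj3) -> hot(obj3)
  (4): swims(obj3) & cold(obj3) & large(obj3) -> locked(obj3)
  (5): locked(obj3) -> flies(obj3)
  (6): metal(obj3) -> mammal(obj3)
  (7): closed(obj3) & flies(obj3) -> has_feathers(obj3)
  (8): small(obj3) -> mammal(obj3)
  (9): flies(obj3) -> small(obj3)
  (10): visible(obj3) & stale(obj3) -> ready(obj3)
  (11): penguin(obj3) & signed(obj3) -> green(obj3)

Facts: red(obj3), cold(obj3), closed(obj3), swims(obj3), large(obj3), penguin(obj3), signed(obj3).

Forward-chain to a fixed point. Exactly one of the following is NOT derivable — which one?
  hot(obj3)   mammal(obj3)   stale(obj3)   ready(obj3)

ready(obj3)

Round 1 — (4), (11), derive locked(obj3), green(obj3).
Round 2 — (3), (5), derive hot(obj3), flies(obj3).
Round 3 — (7), (9), derive has_feathers(obj3), small(obj3).
Round 4 — (8), derive mammal(obj3).
Round 5 — (1), derive approved(obj3).
Round 6 — (2), derive stale(obj3).
Derived: hot(obj3) (round 2), stale(obj3) (round 6), mammal(obj3) (round 4). ready(obj3) never appears in any round.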